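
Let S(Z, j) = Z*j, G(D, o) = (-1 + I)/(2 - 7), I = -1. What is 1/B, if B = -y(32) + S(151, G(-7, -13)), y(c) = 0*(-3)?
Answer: 5/302 ≈ 0.016556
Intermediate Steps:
y(c) = 0
G(D, o) = ⅖ (G(D, o) = (-1 - 1)/(2 - 7) = -2/(-5) = -2*(-⅕) = ⅖)
B = 302/5 (B = -1*0 + 151*(⅖) = 0 + 302/5 = 302/5 ≈ 60.400)
1/B = 1/(302/5) = 5/302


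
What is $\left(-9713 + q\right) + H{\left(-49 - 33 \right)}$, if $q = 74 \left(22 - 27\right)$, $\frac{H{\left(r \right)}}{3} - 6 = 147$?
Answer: $-9624$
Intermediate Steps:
$H{\left(r \right)} = 459$ ($H{\left(r \right)} = 18 + 3 \cdot 147 = 18 + 441 = 459$)
$q = -370$ ($q = 74 \left(-5\right) = -370$)
$\left(-9713 + q\right) + H{\left(-49 - 33 \right)} = \left(-9713 - 370\right) + 459 = -10083 + 459 = -9624$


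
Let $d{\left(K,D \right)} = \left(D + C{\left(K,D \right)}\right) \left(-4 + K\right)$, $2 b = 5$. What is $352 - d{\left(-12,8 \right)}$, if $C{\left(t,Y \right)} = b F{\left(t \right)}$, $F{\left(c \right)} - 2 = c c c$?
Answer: $-68560$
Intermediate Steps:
$b = \frac{5}{2}$ ($b = \frac{1}{2} \cdot 5 = \frac{5}{2} \approx 2.5$)
$F{\left(c \right)} = 2 + c^{3}$ ($F{\left(c \right)} = 2 + c c c = 2 + c^{2} c = 2 + c^{3}$)
$C{\left(t,Y \right)} = 5 + \frac{5 t^{3}}{2}$ ($C{\left(t,Y \right)} = \frac{5 \left(2 + t^{3}\right)}{2} = 5 + \frac{5 t^{3}}{2}$)
$d{\left(K,D \right)} = \left(-4 + K\right) \left(5 + D + \frac{5 K^{3}}{2}\right)$ ($d{\left(K,D \right)} = \left(D + \left(5 + \frac{5 K^{3}}{2}\right)\right) \left(-4 + K\right) = \left(5 + D + \frac{5 K^{3}}{2}\right) \left(-4 + K\right) = \left(-4 + K\right) \left(5 + D + \frac{5 K^{3}}{2}\right)$)
$352 - d{\left(-12,8 \right)} = 352 - \left(-20 - 10 \left(-12\right)^{3} - 32 + 5 \left(-12\right) + \frac{5 \left(-12\right)^{4}}{2} + 8 \left(-12\right)\right) = 352 - \left(-20 - -17280 - 32 - 60 + \frac{5}{2} \cdot 20736 - 96\right) = 352 - \left(-20 + 17280 - 32 - 60 + 51840 - 96\right) = 352 - 68912 = -68560$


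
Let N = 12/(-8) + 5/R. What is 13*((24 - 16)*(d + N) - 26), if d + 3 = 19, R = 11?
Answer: 13390/11 ≈ 1217.3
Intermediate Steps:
d = 16 (d = -3 + 19 = 16)
N = -23/22 (N = 12/(-8) + 5/11 = 12*(-⅛) + 5*(1/11) = -3/2 + 5/11 = -23/22 ≈ -1.0455)
13*((24 - 16)*(d + N) - 26) = 13*((24 - 16)*(16 - 23/22) - 26) = 13*(8*(329/22) - 26) = 13*(1316/11 - 26) = 13*(1030/11) = 13390/11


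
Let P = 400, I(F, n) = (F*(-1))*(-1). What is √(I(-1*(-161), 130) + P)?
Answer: √561 ≈ 23.685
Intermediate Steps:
I(F, n) = F (I(F, n) = -F*(-1) = F)
√(I(-1*(-161), 130) + P) = √(-1*(-161) + 400) = √(161 + 400) = √561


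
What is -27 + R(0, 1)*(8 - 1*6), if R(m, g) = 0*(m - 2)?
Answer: -27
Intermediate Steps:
R(m, g) = 0 (R(m, g) = 0*(-2 + m) = 0)
-27 + R(0, 1)*(8 - 1*6) = -27 + 0*(8 - 1*6) = -27 + 0*(8 - 6) = -27 + 0*2 = -27 + 0 = -27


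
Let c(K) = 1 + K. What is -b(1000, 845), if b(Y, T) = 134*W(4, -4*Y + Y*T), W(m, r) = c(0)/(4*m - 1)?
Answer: -134/15 ≈ -8.9333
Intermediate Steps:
W(m, r) = 1/(-1 + 4*m) (W(m, r) = (1 + 0)/(4*m - 1) = 1/(-1 + 4*m))
b(Y, T) = 134/15 (b(Y, T) = 134/(-1 + 4*4) = 134/(-1 + 16) = 134/15)
-b(1000, 845) = -1*134/15 = -134/15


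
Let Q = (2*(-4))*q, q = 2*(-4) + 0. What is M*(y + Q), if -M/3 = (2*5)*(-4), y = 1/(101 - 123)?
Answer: 84420/11 ≈ 7674.5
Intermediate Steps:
y = -1/22 (y = 1/(-22) = -1/22 ≈ -0.045455)
q = -8 (q = -8 + 0 = -8)
Q = 64 (Q = (2*(-4))*(-8) = -8*(-8) = 64)
M = 120 (M = -3*2*5*(-4) = -30*(-4) = -3*(-40) = 120)
M*(y + Q) = 120*(-1/22 + 64) = 120*(1407/22) = 84420/11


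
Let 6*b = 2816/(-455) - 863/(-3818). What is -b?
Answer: 3452941/3474380 ≈ 0.99383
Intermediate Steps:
b = -3452941/3474380 (b = (2816/(-455) - 863/(-3818))/6 = (2816*(-1/455) - 863*(-1/3818))/6 = (-2816/455 + 863/3818)/6 = (1/6)*(-10358823/1737190) = -3452941/3474380 ≈ -0.99383)
-b = -1*(-3452941/3474380) = 3452941/3474380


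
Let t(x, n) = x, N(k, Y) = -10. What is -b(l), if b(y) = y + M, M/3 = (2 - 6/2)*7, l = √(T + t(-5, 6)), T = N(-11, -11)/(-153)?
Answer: 21 - I*√12835/51 ≈ 21.0 - 2.2214*I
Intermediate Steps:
T = 10/153 (T = -10/(-153) = -10*(-1/153) = 10/153 ≈ 0.065359)
l = I*√12835/51 (l = √(10/153 - 5) = √(-755/153) = I*√12835/51 ≈ 2.2214*I)
M = -21 (M = 3*((2 - 6/2)*7) = 3*((2 - 6*½)*7) = 3*((2 - 3)*7) = 3*(-1*7) = 3*(-7) = -21)
b(y) = -21 + y (b(y) = y - 21 = -21 + y)
-b(l) = -(-21 + I*√12835/51) = 21 - I*√12835/51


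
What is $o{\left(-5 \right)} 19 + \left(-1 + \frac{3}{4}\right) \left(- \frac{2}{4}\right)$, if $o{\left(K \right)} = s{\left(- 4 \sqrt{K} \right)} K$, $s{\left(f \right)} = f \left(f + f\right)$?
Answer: $\frac{121601}{8} \approx 15200.0$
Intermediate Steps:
$s{\left(f \right)} = 2 f^{2}$ ($s{\left(f \right)} = f 2 f = 2 f^{2}$)
$o{\left(K \right)} = 32 K^{2}$ ($o{\left(K \right)} = 2 \left(- 4 \sqrt{K}\right)^{2} K = 2 \cdot 16 K K = 32 K K = 32 K^{2}$)
$o{\left(-5 \right)} 19 + \left(-1 + \frac{3}{4}\right) \left(- \frac{2}{4}\right) = 32 \left(-5\right)^{2} \cdot 19 + \left(-1 + \frac{3}{4}\right) \left(- \frac{2}{4}\right) = 32 \cdot 25 \cdot 19 + \left(-1 + 3 \cdot \frac{1}{4}\right) \left(\left(-2\right) \frac{1}{4}\right) = 800 \cdot 19 + \left(-1 + \frac{3}{4}\right) \left(- \frac{1}{2}\right) = 15200 - - \frac{1}{8} = 15200 + \frac{1}{8} = \frac{121601}{8}$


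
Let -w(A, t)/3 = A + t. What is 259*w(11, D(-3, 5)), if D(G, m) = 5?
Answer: -12432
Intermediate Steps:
w(A, t) = -3*A - 3*t (w(A, t) = -3*(A + t) = -3*A - 3*t)
259*w(11, D(-3, 5)) = 259*(-3*11 - 3*5) = 259*(-33 - 15) = 259*(-48) = -12432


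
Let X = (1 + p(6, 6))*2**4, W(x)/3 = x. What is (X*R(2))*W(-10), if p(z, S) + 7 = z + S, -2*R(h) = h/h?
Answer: 1440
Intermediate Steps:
R(h) = -1/2 (R(h) = -h/(2*h) = -1/2*1 = -1/2)
W(x) = 3*x
p(z, S) = -7 + S + z (p(z, S) = -7 + (z + S) = -7 + (S + z) = -7 + S + z)
X = 96 (X = (1 + (-7 + 6 + 6))*2**4 = (1 + 5)*16 = 6*16 = 96)
(X*R(2))*W(-10) = (96*(-1/2))*(3*(-10)) = -48*(-30) = 1440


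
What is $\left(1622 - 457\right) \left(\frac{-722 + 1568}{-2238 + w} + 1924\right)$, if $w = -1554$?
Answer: $\frac{1416438455}{632} \approx 2.2412 \cdot 10^{6}$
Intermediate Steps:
$\left(1622 - 457\right) \left(\frac{-722 + 1568}{-2238 + w} + 1924\right) = \left(1622 - 457\right) \left(\frac{-722 + 1568}{-2238 - 1554} + 1924\right) = 1165 \left(\frac{846}{-3792} + 1924\right) = 1165 \left(846 \left(- \frac{1}{3792}\right) + 1924\right) = 1165 \left(- \frac{141}{632} + 1924\right) = 1165 \cdot \frac{1215827}{632} = \frac{1416438455}{632}$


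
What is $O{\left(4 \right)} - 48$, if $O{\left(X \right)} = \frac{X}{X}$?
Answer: $-47$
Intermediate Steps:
$O{\left(X \right)} = 1$
$O{\left(4 \right)} - 48 = 1 - 48 = -47$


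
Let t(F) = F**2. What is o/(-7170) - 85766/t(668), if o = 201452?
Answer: -22626914867/799856520 ≈ -28.289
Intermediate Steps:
o/(-7170) - 85766/t(668) = 201452/(-7170) - 85766/(668**2) = 201452*(-1/7170) - 85766/446224 = -100726/3585 - 85766*1/446224 = -100726/3585 - 42883/223112 = -22626914867/799856520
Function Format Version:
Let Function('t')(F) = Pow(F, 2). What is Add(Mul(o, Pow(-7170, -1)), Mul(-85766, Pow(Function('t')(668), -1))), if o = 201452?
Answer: Rational(-22626914867, 799856520) ≈ -28.289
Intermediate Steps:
Add(Mul(o, Pow(-7170, -1)), Mul(-85766, Pow(Function('t')(668), -1))) = Add(Mul(201452, Pow(-7170, -1)), Mul(-85766, Pow(Pow(668, 2), -1))) = Add(Mul(201452, Rational(-1, 7170)), Mul(-85766, Pow(446224, -1))) = Add(Rational(-100726, 3585), Mul(-85766, Rational(1, 446224))) = Add(Rational(-100726, 3585), Rational(-42883, 223112)) = Rational(-22626914867, 799856520)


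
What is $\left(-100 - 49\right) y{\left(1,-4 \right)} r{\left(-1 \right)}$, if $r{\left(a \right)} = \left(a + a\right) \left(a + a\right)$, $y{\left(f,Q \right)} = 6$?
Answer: $-3576$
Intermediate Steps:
$r{\left(a \right)} = 4 a^{2}$ ($r{\left(a \right)} = 2 a 2 a = 4 a^{2}$)
$\left(-100 - 49\right) y{\left(1,-4 \right)} r{\left(-1 \right)} = \left(-100 - 49\right) 6 \cdot 4 \left(-1\right)^{2} = - 149 \cdot 6 \cdot 4 \cdot 1 = - 149 \cdot 6 \cdot 4 = \left(-149\right) 24 = -3576$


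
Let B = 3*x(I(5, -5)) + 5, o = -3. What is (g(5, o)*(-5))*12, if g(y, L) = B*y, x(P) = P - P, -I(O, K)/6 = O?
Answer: -1500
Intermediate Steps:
I(O, K) = -6*O
x(P) = 0
B = 5 (B = 3*0 + 5 = 0 + 5 = 5)
g(y, L) = 5*y
(g(5, o)*(-5))*12 = ((5*5)*(-5))*12 = (25*(-5))*12 = -125*12 = -1500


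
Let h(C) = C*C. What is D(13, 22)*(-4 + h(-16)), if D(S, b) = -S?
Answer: -3276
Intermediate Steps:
h(C) = C²
D(13, 22)*(-4 + h(-16)) = (-1*13)*(-4 + (-16)²) = -13*(-4 + 256) = -13*252 = -3276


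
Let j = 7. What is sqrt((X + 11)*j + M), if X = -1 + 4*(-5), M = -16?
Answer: I*sqrt(86) ≈ 9.2736*I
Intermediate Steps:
X = -21 (X = -1 - 20 = -21)
sqrt((X + 11)*j + M) = sqrt((-21 + 11)*7 - 16) = sqrt(-10*7 - 16) = sqrt(-70 - 16) = sqrt(-86) = I*sqrt(86)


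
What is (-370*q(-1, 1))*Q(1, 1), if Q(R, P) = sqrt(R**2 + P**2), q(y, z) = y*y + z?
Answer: -740*sqrt(2) ≈ -1046.5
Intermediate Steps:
q(y, z) = z + y**2 (q(y, z) = y**2 + z = z + y**2)
Q(R, P) = sqrt(P**2 + R**2)
(-370*q(-1, 1))*Q(1, 1) = (-370*(1 + (-1)**2))*sqrt(1**2 + 1**2) = (-370*(1 + 1))*sqrt(1 + 1) = (-370*2)*sqrt(2) = -740*sqrt(2)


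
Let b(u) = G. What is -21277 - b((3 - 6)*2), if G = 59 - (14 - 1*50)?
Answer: -21372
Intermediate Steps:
G = 95 (G = 59 - (14 - 50) = 59 - 1*(-36) = 59 + 36 = 95)
b(u) = 95
-21277 - b((3 - 6)*2) = -21277 - 1*95 = -21277 - 95 = -21372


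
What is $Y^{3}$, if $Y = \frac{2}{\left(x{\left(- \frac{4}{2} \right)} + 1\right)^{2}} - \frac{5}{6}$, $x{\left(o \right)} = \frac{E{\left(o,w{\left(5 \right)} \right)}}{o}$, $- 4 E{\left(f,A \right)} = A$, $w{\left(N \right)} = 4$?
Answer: $\frac{1}{5832} \approx 0.00017147$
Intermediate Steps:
$E{\left(f,A \right)} = - \frac{A}{4}$
$x{\left(o \right)} = - \frac{1}{o}$ ($x{\left(o \right)} = \frac{\left(- \frac{1}{4}\right) 4}{o} = - \frac{1}{o}$)
$Y = \frac{1}{18}$ ($Y = \frac{2}{\left(- \frac{1}{\left(-4\right) \frac{1}{2}} + 1\right)^{2}} - \frac{5}{6} = \frac{2}{\left(- \frac{1}{-2} + 1\right)^{2}} - \frac{5}{6} = \frac{2}{\left(\left(-1\right) \left(- \frac{1}{2}\right) + 1\right)^{2}} - \frac{5}{6} = \frac{2}{\left(\frac{1}{2} + 1\right)^{2}} - \frac{5}{6} = \frac{2}{\left(\frac{3}{2}\right)^{2}} - \frac{5}{6} = \frac{2}{\frac{9}{4}} - \frac{5}{6} = 2 \cdot \frac{4}{9} - \frac{5}{6} = \frac{8}{9} - \frac{5}{6} = \frac{1}{18} \approx 0.055556$)
$Y^{3} = \left(\frac{1}{18}\right)^{3} = \frac{1}{5832}$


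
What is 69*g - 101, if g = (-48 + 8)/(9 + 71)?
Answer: -271/2 ≈ -135.50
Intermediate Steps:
g = -½ (g = -40/80 = -40*1/80 = -½ ≈ -0.50000)
69*g - 101 = 69*(-½) - 101 = -69/2 - 101 = -271/2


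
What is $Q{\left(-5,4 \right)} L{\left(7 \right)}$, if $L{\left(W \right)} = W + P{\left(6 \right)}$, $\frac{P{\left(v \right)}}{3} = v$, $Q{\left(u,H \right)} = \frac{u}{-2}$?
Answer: $\frac{125}{2} \approx 62.5$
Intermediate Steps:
$Q{\left(u,H \right)} = - \frac{u}{2}$ ($Q{\left(u,H \right)} = u \left(- \frac{1}{2}\right) = - \frac{u}{2}$)
$P{\left(v \right)} = 3 v$
$L{\left(W \right)} = 18 + W$ ($L{\left(W \right)} = W + 3 \cdot 6 = W + 18 = 18 + W$)
$Q{\left(-5,4 \right)} L{\left(7 \right)} = \left(- \frac{1}{2}\right) \left(-5\right) \left(18 + 7\right) = \frac{5}{2} \cdot 25 = \frac{125}{2}$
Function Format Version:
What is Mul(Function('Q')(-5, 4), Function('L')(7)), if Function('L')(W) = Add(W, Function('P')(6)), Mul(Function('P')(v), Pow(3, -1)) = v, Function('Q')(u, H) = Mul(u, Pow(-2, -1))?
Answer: Rational(125, 2) ≈ 62.500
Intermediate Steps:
Function('Q')(u, H) = Mul(Rational(-1, 2), u) (Function('Q')(u, H) = Mul(u, Rational(-1, 2)) = Mul(Rational(-1, 2), u))
Function('P')(v) = Mul(3, v)
Function('L')(W) = Add(18, W) (Function('L')(W) = Add(W, Mul(3, 6)) = Add(W, 18) = Add(18, W))
Mul(Function('Q')(-5, 4), Function('L')(7)) = Mul(Mul(Rational(-1, 2), -5), Add(18, 7)) = Mul(Rational(5, 2), 25) = Rational(125, 2)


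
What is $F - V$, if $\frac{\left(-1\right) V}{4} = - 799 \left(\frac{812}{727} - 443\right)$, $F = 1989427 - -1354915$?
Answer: $\frac{3458048438}{727} \approx 4.7566 \cdot 10^{6}$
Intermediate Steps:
$F = 3344342$ ($F = 1989427 + 1354915 = 3344342$)
$V = - \frac{1026711804}{727}$ ($V = - 4 \left(- 799 \left(\frac{812}{727} - 443\right)\right) = - 4 \left(\left(-799\right) \left(- \frac{321249}{727}\right)\right) = \left(-4\right) \frac{256677951}{727} = - \frac{1026711804}{727} \approx -1.4123 \cdot 10^{6}$)
$F - V = 3344342 - - \frac{1026711804}{727} = 3344342 + \frac{1026711804}{727} = \frac{3458048438}{727}$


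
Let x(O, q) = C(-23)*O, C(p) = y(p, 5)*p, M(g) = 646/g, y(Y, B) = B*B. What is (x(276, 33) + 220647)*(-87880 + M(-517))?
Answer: -2814537537882/517 ≈ -5.4440e+9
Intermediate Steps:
y(Y, B) = B²
C(p) = 25*p (C(p) = 5²*p = 25*p)
x(O, q) = -575*O (x(O, q) = (25*(-23))*O = -575*O)
(x(276, 33) + 220647)*(-87880 + M(-517)) = (-575*276 + 220647)*(-87880 + 646/(-517)) = (-158700 + 220647)*(-87880 + 646*(-1/517)) = 61947*(-87880 - 646/517) = 61947*(-45434606/517) = -2814537537882/517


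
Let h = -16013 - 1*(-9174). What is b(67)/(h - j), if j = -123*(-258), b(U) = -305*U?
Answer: 20435/38573 ≈ 0.52977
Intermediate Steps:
j = 31734
h = -6839 (h = -16013 + 9174 = -6839)
b(67)/(h - j) = (-305*67)/(-6839 - 1*31734) = -20435/(-6839 - 31734) = -20435/(-38573) = -20435*(-1/38573) = 20435/38573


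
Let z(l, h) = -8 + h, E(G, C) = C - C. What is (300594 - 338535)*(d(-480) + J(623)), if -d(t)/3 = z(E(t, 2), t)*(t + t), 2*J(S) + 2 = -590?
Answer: 53335029576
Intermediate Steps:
E(G, C) = 0
J(S) = -296 (J(S) = -1 + (½)*(-590) = -1 - 295 = -296)
d(t) = -6*t*(-8 + t) (d(t) = -3*(-8 + t)*(t + t) = -3*(-8 + t)*2*t = -6*t*(-8 + t))
(300594 - 338535)*(d(-480) + J(623)) = (300594 - 338535)*(6*(-480)*(8 - 1*(-480)) - 296) = -37941*(6*(-480)*(8 + 480) - 296) = -37941*(6*(-480)*488 - 296) = -37941*(-1405440 - 296) = -37941*(-1405736) = 53335029576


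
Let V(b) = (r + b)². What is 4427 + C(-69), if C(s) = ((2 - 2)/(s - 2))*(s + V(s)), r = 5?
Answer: 4427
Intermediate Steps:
V(b) = (5 + b)²
C(s) = 0 (C(s) = ((2 - 2)/(s - 2))*(s + (5 + s)²) = (0/(-2 + s))*(s + (5 + s)²) = 0*(s + (5 + s)²) = 0)
4427 + C(-69) = 4427 + 0 = 4427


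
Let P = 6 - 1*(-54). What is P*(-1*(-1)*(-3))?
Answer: -180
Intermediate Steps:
P = 60 (P = 6 + 54 = 60)
P*(-1*(-1)*(-3)) = 60*(-1*(-1)*(-3)) = 60*(1*(-3)) = 60*(-3) = -180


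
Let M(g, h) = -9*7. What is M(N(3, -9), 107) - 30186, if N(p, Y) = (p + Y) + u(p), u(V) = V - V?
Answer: -30249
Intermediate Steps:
u(V) = 0
N(p, Y) = Y + p (N(p, Y) = (p + Y) + 0 = (Y + p) + 0 = Y + p)
M(g, h) = -63
M(N(3, -9), 107) - 30186 = -63 - 30186 = -30249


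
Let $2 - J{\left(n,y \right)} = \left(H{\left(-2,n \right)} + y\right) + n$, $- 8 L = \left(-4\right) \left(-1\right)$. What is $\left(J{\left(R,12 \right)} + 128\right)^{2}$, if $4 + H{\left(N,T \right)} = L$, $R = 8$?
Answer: $\frac{52441}{4} \approx 13110.0$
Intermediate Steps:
$L = - \frac{1}{2}$ ($L = - \frac{\left(-4\right) \left(-1\right)}{8} = \left(- \frac{1}{8}\right) 4 = - \frac{1}{2} \approx -0.5$)
$H{\left(N,T \right)} = - \frac{9}{2}$ ($H{\left(N,T \right)} = -4 - \frac{1}{2} = - \frac{9}{2}$)
$J{\left(n,y \right)} = \frac{13}{2} - n - y$ ($J{\left(n,y \right)} = 2 - \left(\left(- \frac{9}{2} + y\right) + n\right) = 2 - \left(- \frac{9}{2} + n + y\right) = \frac{13}{2} - n - y$)
$\left(J{\left(R,12 \right)} + 128\right)^{2} = \left(\left(\frac{13}{2} - 8 - 12\right) + 128\right)^{2} = \left(- \frac{27}{2} + 128\right)^{2} = \left(\frac{229}{2}\right)^{2} = \frac{52441}{4}$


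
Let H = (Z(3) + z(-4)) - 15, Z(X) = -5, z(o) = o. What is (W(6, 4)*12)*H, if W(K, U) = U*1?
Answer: -1152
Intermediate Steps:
W(K, U) = U
H = -24 (H = (-5 - 4) - 15 = -9 - 15 = -24)
(W(6, 4)*12)*H = (4*12)*(-24) = 48*(-24) = -1152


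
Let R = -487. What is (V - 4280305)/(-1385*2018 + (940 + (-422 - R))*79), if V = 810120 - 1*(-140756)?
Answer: 3329429/2715535 ≈ 1.2261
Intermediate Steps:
V = 950876 (V = 810120 + 140756 = 950876)
(V - 4280305)/(-1385*2018 + (940 + (-422 - R))*79) = (950876 - 4280305)/(-1385*2018 + (940 + (-422 - 1*(-487)))*79) = -3329429/(-2794930 + (940 + (-422 + 487))*79) = -3329429/(-2794930 + (940 + 65)*79) = -3329429/(-2794930 + 1005*79) = -3329429/(-2794930 + 79395) = -3329429/(-2715535) = -3329429*(-1/2715535) = 3329429/2715535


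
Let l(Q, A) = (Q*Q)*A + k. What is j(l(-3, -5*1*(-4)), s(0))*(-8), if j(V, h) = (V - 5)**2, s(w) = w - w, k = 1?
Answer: -247808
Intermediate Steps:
s(w) = 0
l(Q, A) = 1 + A*Q**2 (l(Q, A) = (Q*Q)*A + 1 = Q**2*A + 1 = A*Q**2 + 1 = 1 + A*Q**2)
j(V, h) = (-5 + V)**2
j(l(-3, -5*1*(-4)), s(0))*(-8) = (-5 + (1 + (-5*1*(-4))*(-3)**2))**2*(-8) = (-5 + (1 - 5*(-4)*9))**2*(-8) = (-5 + (1 + 20*9))**2*(-8) = (-5 + (1 + 180))**2*(-8) = (-5 + 181)**2*(-8) = 176**2*(-8) = 30976*(-8) = -247808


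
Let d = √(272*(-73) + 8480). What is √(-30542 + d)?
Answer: √(-30542 + 12*I*√79) ≈ 0.3051 + 174.76*I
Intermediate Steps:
d = 12*I*√79 (d = √(-19856 + 8480) = √(-11376) = 12*I*√79 ≈ 106.66*I)
√(-30542 + d) = √(-30542 + 12*I*√79)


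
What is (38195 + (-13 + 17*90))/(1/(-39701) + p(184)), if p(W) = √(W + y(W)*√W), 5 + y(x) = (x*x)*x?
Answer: -39712/(1/39701 - √(184 + 12458998*√46)) ≈ 4.3201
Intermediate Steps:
y(x) = -5 + x³ (y(x) = -5 + (x*x)*x = -5 + x²*x = -5 + x³)
p(W) = √(W + √W*(-5 + W³)) (p(W) = √(W + (-5 + W³)*√W) = √(W + √W*(-5 + W³)))
(38195 + (-13 + 17*90))/(1/(-39701) + p(184)) = (38195 + (-13 + 17*90))/(1/(-39701) + √(184 + √184*(-5 + 184³))) = (38195 + (-13 + 1530))/(-1/39701 + √(184 + (2*√46)*(-5 + 6229504))) = (38195 + 1517)/(-1/39701 + √(184 + (2*√46)*6229499)) = 39712/(-1/39701 + √(184 + 12458998*√46))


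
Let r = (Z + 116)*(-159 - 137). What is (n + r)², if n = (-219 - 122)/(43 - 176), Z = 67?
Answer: 51897659224009/17689 ≈ 2.9339e+9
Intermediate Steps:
r = -54168 (r = (67 + 116)*(-159 - 137) = 183*(-296) = -54168)
n = 341/133 (n = -341/(-133) = -341*(-1/133) = 341/133 ≈ 2.5639)
(n + r)² = (341/133 - 54168)² = (-7204003/133)² = 51897659224009/17689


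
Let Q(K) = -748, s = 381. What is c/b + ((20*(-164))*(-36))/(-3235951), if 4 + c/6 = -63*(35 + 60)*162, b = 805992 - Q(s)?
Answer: -4730055897111/652642777435 ≈ -7.2475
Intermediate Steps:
b = 806740 (b = 805992 - 1*(-748) = 805992 + 748 = 806740)
c = -5817444 (c = -24 + 6*(-63*(35 + 60)*162) = -24 + 6*(-63*95*162) = -24 + 6*(-5985*162) = -24 + 6*(-969570) = -24 - 5817420 = -5817444)
c/b + ((20*(-164))*(-36))/(-3235951) = -5817444/806740 + ((20*(-164))*(-36))/(-3235951) = -5817444*1/806740 - 3280*(-36)*(-1/3235951) = -1454361/201685 + 118080*(-1/3235951) = -1454361/201685 - 118080/3235951 = -4730055897111/652642777435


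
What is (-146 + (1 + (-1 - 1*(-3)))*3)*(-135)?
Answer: 18495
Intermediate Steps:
(-146 + (1 + (-1 - 1*(-3)))*3)*(-135) = (-146 + (1 + (-1 + 3))*3)*(-135) = (-146 + (1 + 2)*3)*(-135) = (-146 + 3*3)*(-135) = (-146 + 9)*(-135) = -137*(-135) = 18495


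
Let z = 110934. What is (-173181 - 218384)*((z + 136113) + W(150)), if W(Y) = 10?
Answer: -96738874205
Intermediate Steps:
(-173181 - 218384)*((z + 136113) + W(150)) = (-173181 - 218384)*((110934 + 136113) + 10) = -391565*(247047 + 10) = -391565*247057 = -96738874205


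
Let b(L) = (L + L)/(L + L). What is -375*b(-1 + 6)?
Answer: -375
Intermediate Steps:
b(L) = 1 (b(L) = (2*L)/((2*L)) = (2*L)*(1/(2*L)) = 1)
-375*b(-1 + 6) = -375*1 = -375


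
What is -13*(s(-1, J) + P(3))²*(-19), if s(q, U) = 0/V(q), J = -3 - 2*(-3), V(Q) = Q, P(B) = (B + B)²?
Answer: 320112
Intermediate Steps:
P(B) = 4*B² (P(B) = (2*B)² = 4*B²)
J = 3 (J = -3 + 6 = 3)
s(q, U) = 0 (s(q, U) = 0/q = 0)
-13*(s(-1, J) + P(3))²*(-19) = -13*(0 + 4*3²)²*(-19) = -13*(0 + 4*9)²*(-19) = -13*(0 + 36)²*(-19) = -13*36²*(-19) = -13*1296*(-19) = -16848*(-19) = 320112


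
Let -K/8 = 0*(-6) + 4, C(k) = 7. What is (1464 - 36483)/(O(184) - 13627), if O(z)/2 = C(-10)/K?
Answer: 560304/218039 ≈ 2.5697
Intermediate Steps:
K = -32 (K = -8*(0*(-6) + 4) = -8*(0 + 4) = -8*4 = -32)
O(z) = -7/16 (O(z) = 2*(7/(-32)) = 2*(7*(-1/32)) = 2*(-7/32) = -7/16)
(1464 - 36483)/(O(184) - 13627) = (1464 - 36483)/(-7/16 - 13627) = -35019/(-218039/16) = -35019*(-16/218039) = 560304/218039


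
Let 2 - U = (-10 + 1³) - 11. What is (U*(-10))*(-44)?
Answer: 9680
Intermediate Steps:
U = 22 (U = 2 - ((-10 + 1³) - 11) = 2 - ((-10 + 1) - 11) = 2 - (-9 - 11) = 2 - 1*(-20) = 2 + 20 = 22)
(U*(-10))*(-44) = (22*(-10))*(-44) = -220*(-44) = 9680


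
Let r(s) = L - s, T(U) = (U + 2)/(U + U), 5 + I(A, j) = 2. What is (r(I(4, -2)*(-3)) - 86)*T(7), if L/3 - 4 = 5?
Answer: -306/7 ≈ -43.714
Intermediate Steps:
L = 27 (L = 12 + 3*5 = 12 + 15 = 27)
I(A, j) = -3 (I(A, j) = -5 + 2 = -3)
T(U) = (2 + U)/(2*U) (T(U) = (2 + U)/((2*U)) = (2 + U)*(1/(2*U)) = (2 + U)/(2*U))
r(s) = 27 - s
(r(I(4, -2)*(-3)) - 86)*T(7) = ((27 - (-3)*(-3)) - 86)*((1/2)*(2 + 7)/7) = ((27 - 1*9) - 86)*((1/2)*(1/7)*9) = ((27 - 9) - 86)*(9/14) = (18 - 86)*(9/14) = -68*9/14 = -306/7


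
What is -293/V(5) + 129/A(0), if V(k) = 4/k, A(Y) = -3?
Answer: -1637/4 ≈ -409.25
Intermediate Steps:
-293/V(5) + 129/A(0) = -293/(4/5) + 129/(-3) = -293/(4*(⅕)) + 129*(-⅓) = -293/⅘ - 43 = -293*5/4 - 43 = -1465/4 - 43 = -1637/4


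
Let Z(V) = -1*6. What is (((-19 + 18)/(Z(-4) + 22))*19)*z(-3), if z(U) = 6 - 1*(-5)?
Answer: -209/16 ≈ -13.063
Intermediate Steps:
Z(V) = -6
z(U) = 11 (z(U) = 6 + 5 = 11)
(((-19 + 18)/(Z(-4) + 22))*19)*z(-3) = (((-19 + 18)/(-6 + 22))*19)*11 = (-1/16*19)*11 = (-1*1/16*19)*11 = -1/16*19*11 = -19/16*11 = -209/16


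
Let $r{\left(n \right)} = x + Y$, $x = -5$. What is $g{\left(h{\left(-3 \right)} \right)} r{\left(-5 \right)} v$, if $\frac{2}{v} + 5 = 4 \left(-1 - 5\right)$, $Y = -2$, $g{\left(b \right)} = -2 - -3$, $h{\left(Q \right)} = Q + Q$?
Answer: $\frac{14}{29} \approx 0.48276$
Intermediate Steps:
$h{\left(Q \right)} = 2 Q$
$g{\left(b \right)} = 1$ ($g{\left(b \right)} = -2 + 3 = 1$)
$r{\left(n \right)} = -7$ ($r{\left(n \right)} = -5 - 2 = -7$)
$v = - \frac{2}{29}$ ($v = \frac{2}{-5 + 4 \left(-1 - 5\right)} = \frac{2}{-5 + 4 \left(-6\right)} = \frac{2}{-5 - 24} = \frac{2}{-29} = 2 \left(- \frac{1}{29}\right) = - \frac{2}{29} \approx -0.068966$)
$g{\left(h{\left(-3 \right)} \right)} r{\left(-5 \right)} v = 1 \left(-7\right) \left(- \frac{2}{29}\right) = \left(-7\right) \left(- \frac{2}{29}\right) = \frac{14}{29}$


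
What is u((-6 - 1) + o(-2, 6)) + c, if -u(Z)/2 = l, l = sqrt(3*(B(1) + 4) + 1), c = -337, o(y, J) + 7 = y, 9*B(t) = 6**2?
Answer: -347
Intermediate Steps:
B(t) = 4 (B(t) = (1/9)*6**2 = (1/9)*36 = 4)
o(y, J) = -7 + y
l = 5 (l = sqrt(3*(4 + 4) + 1) = sqrt(3*8 + 1) = sqrt(24 + 1) = sqrt(25) = 5)
u(Z) = -10 (u(Z) = -2*5 = -10)
u((-6 - 1) + o(-2, 6)) + c = -10 - 337 = -347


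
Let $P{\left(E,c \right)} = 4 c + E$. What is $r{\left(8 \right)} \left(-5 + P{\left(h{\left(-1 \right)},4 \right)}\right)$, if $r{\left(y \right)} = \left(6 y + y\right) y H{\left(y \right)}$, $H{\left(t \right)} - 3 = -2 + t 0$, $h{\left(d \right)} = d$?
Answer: $4480$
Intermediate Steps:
$H{\left(t \right)} = 1$ ($H{\left(t \right)} = 3 + \left(-2 + t 0\right) = 3 + \left(-2 + 0\right) = 3 - 2 = 1$)
$P{\left(E,c \right)} = E + 4 c$
$r{\left(y \right)} = 7 y^{2}$ ($r{\left(y \right)} = \left(6 y + y\right) y 1 = 7 y y 1 = 7 y^{2} \cdot 1 = 7 y^{2}$)
$r{\left(8 \right)} \left(-5 + P{\left(h{\left(-1 \right)},4 \right)}\right) = 7 \cdot 8^{2} \left(-5 + \left(-1 + 4 \cdot 4\right)\right) = 7 \cdot 64 \left(-5 + \left(-1 + 16\right)\right) = 448 \left(-5 + 15\right) = 448 \cdot 10 = 4480$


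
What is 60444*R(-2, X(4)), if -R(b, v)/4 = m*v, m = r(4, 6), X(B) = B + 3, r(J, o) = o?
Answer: -10154592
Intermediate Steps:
X(B) = 3 + B
m = 6
R(b, v) = -24*v
60444*R(-2, X(4)) = 60444*(-24*(3 + 4)) = 60444*(-24*7) = 60444*(-168) = -10154592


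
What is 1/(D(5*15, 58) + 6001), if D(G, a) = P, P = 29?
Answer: 1/6030 ≈ 0.00016584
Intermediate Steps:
D(G, a) = 29
1/(D(5*15, 58) + 6001) = 1/(29 + 6001) = 1/6030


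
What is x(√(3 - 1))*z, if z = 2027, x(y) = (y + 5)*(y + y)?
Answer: 8108 + 20270*√2 ≈ 36774.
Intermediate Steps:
x(y) = 2*y*(5 + y) (x(y) = (5 + y)*(2*y) = 2*y*(5 + y))
x(√(3 - 1))*z = (2*√(3 - 1)*(5 + √(3 - 1)))*2027 = (2*√2*(5 + √2))*2027 = 4054*√2*(5 + √2)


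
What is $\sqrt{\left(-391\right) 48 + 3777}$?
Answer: $i \sqrt{14991} \approx 122.44 i$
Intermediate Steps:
$\sqrt{\left(-391\right) 48 + 3777} = \sqrt{-18768 + 3777} = \sqrt{-14991} = i \sqrt{14991}$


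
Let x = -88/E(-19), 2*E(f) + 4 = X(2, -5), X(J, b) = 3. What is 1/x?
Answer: 1/176 ≈ 0.0056818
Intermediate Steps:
E(f) = -1/2 (E(f) = -2 + (1/2)*3 = -2 + 3/2 = -1/2)
x = 176 (x = -88/(-1/2) = -88*(-2) = 176)
1/x = 1/176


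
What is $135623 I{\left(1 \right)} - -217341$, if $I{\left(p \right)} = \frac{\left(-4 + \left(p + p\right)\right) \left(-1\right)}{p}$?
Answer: $488587$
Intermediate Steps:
$I{\left(p \right)} = \frac{4 - 2 p}{p}$ ($I{\left(p \right)} = \frac{\left(-4 + 2 p\right) \left(-1\right)}{p} = \frac{4 - 2 p}{p}$)
$135623 I{\left(1 \right)} - -217341 = 135623 \left(-2 + \frac{4}{1}\right) - -217341 = 135623 \left(-2 + 4 \cdot 1\right) + 217341 = 135623 \left(-2 + 4\right) + 217341 = 135623 \cdot 2 + 217341 = 271246 + 217341 = 488587$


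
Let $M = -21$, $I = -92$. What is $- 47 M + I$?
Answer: $895$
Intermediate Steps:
$- 47 M + I = \left(-47\right) \left(-21\right) - 92 = 987 - 92 = 895$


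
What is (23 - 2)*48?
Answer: 1008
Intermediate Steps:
(23 - 2)*48 = 21*48 = 1008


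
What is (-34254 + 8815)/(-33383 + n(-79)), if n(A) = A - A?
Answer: 25439/33383 ≈ 0.76203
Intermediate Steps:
n(A) = 0
(-34254 + 8815)/(-33383 + n(-79)) = (-34254 + 8815)/(-33383 + 0) = -25439/(-33383) = -25439*(-1/33383) = 25439/33383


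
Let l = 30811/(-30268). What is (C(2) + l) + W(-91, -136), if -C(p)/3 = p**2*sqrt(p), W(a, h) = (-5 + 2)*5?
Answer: -484831/30268 - 12*sqrt(2) ≈ -32.989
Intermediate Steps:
l = -30811/30268 (l = 30811*(-1/30268) = -30811/30268 ≈ -1.0179)
W(a, h) = -15 (W(a, h) = -3*5 = -15)
C(p) = -3*p**(5/2) (C(p) = -3*p**2*sqrt(p) = -3*p**(5/2))
(C(2) + l) + W(-91, -136) = (-12*sqrt(2) - 30811/30268) - 15 = (-30811/30268 - 12*sqrt(2)) - 15 = -484831/30268 - 12*sqrt(2)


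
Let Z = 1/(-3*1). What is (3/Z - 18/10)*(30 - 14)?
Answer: -864/5 ≈ -172.80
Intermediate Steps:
Z = -⅓ (Z = 1/(-3) = -⅓ ≈ -0.33333)
(3/Z - 18/10)*(30 - 14) = (3/(-⅓) - 18/10)*(30 - 14) = (3*(-3) - 18*⅒)*16 = (-9 - 9/5)*16 = -54/5*16 = -864/5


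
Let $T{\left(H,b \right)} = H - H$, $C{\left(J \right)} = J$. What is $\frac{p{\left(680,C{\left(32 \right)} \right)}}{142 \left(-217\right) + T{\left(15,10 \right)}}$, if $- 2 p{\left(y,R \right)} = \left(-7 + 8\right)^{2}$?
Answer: $\frac{1}{61628} \approx 1.6226 \cdot 10^{-5}$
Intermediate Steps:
$p{\left(y,R \right)} = - \frac{1}{2}$ ($p{\left(y,R \right)} = - \frac{\left(-7 + 8\right)^{2}}{2} = - \frac{1^{2}}{2} = \left(- \frac{1}{2}\right) 1 = - \frac{1}{2}$)
$T{\left(H,b \right)} = 0$
$\frac{p{\left(680,C{\left(32 \right)} \right)}}{142 \left(-217\right) + T{\left(15,10 \right)}} = - \frac{1}{2 \left(142 \left(-217\right) + 0\right)} = - \frac{1}{2 \left(-30814 + 0\right)} = - \frac{1}{2 \left(-30814\right)} = \left(- \frac{1}{2}\right) \left(- \frac{1}{30814}\right) = \frac{1}{61628}$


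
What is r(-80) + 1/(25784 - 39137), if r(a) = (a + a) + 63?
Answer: -1295242/13353 ≈ -97.000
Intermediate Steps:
r(a) = 63 + 2*a (r(a) = 2*a + 63 = 63 + 2*a)
r(-80) + 1/(25784 - 39137) = (63 + 2*(-80)) + 1/(25784 - 39137) = (63 - 160) + 1/(-13353) = -97 - 1/13353 = -1295242/13353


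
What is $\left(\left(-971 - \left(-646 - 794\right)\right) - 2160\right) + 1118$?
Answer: $-573$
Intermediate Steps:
$\left(\left(-971 - \left(-646 - 794\right)\right) - 2160\right) + 1118 = \left(\left(-971 - -1440\right) - 2160\right) + 1118 = \left(\left(-971 + 1440\right) - 2160\right) + 1118 = \left(469 - 2160\right) + 1118 = -1691 + 1118 = -573$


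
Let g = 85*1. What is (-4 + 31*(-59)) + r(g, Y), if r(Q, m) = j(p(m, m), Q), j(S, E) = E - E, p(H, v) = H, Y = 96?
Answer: -1833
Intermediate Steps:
g = 85
j(S, E) = 0
r(Q, m) = 0
(-4 + 31*(-59)) + r(g, Y) = (-4 + 31*(-59)) + 0 = (-4 - 1829) + 0 = -1833 + 0 = -1833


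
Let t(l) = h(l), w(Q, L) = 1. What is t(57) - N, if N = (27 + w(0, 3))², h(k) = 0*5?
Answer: -784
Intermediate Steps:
h(k) = 0
t(l) = 0
N = 784 (N = (27 + 1)² = 28² = 784)
t(57) - N = 0 - 1*784 = 0 - 784 = -784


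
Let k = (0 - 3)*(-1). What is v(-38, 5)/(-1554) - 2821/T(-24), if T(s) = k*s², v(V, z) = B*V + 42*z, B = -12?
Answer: -24931/12096 ≈ -2.0611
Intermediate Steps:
k = 3 (k = -3*(-1) = 3)
v(V, z) = -12*V + 42*z
T(s) = 3*s²
v(-38, 5)/(-1554) - 2821/T(-24) = (-12*(-38) + 42*5)/(-1554) - 2821/(3*(-24)²) = (456 + 210)*(-1/1554) - 2821/(3*576) = 666*(-1/1554) - 2821/1728 = -3/7 - 2821*1/1728 = -3/7 - 2821/1728 = -24931/12096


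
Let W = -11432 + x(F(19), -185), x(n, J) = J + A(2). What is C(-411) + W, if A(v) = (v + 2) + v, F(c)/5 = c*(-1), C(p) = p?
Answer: -12022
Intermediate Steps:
F(c) = -5*c (F(c) = 5*(c*(-1)) = 5*(-c) = -5*c)
A(v) = 2 + 2*v (A(v) = (2 + v) + v = 2 + 2*v)
x(n, J) = 6 + J (x(n, J) = J + (2 + 2*2) = J + (2 + 4) = J + 6 = 6 + J)
W = -11611 (W = -11432 + (6 - 185) = -11432 - 179 = -11611)
C(-411) + W = -411 - 11611 = -12022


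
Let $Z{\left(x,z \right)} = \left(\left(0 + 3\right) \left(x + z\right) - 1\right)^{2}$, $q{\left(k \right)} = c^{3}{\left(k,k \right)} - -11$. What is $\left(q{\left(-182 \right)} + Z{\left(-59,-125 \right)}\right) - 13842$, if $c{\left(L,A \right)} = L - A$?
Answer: $291978$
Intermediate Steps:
$q{\left(k \right)} = 11$ ($q{\left(k \right)} = \left(k - k\right)^{3} - -11 = 0^{3} + 11 = 0 + 11 = 11$)
$Z{\left(x,z \right)} = \left(-1 + 3 x + 3 z\right)^{2}$ ($Z{\left(x,z \right)} = \left(3 \left(x + z\right) - 1\right)^{2} = \left(\left(3 x + 3 z\right) - 1\right)^{2} = \left(-1 + 3 x + 3 z\right)^{2}$)
$\left(q{\left(-182 \right)} + Z{\left(-59,-125 \right)}\right) - 13842 = \left(11 + \left(-1 + 3 \left(-59\right) + 3 \left(-125\right)\right)^{2}\right) - 13842 = \left(11 + \left(-1 - 177 - 375\right)^{2}\right) - 13842 = \left(11 + \left(-553\right)^{2}\right) - 13842 = \left(11 + 305809\right) - 13842 = 305820 - 13842 = 291978$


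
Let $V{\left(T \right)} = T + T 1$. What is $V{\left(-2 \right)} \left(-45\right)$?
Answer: $180$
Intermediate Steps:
$V{\left(T \right)} = 2 T$ ($V{\left(T \right)} = T + T = 2 T$)
$V{\left(-2 \right)} \left(-45\right) = 2 \left(-2\right) \left(-45\right) = \left(-4\right) \left(-45\right) = 180$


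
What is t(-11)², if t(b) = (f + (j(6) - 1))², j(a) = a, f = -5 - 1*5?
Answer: 625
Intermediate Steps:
f = -10 (f = -5 - 5 = -10)
t(b) = 25 (t(b) = (-10 + (6 - 1))² = (-10 + 5)² = (-5)² = 25)
t(-11)² = 25² = 625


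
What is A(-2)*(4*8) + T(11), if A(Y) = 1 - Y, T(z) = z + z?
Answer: 118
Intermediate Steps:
T(z) = 2*z
A(-2)*(4*8) + T(11) = (1 - 1*(-2))*(4*8) + 2*11 = (1 + 2)*32 + 22 = 3*32 + 22 = 96 + 22 = 118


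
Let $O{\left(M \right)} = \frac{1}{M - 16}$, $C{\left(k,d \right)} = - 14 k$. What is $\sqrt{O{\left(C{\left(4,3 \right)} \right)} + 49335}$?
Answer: $\frac{\sqrt{7104238}}{12} \approx 222.11$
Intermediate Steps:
$O{\left(M \right)} = \frac{1}{-16 + M}$
$\sqrt{O{\left(C{\left(4,3 \right)} \right)} + 49335} = \sqrt{\frac{1}{-16 - 56} + 49335} = \sqrt{\frac{1}{-72} + 49335} = \sqrt{- \frac{1}{72} + 49335} = \sqrt{\frac{3552119}{72}} = \frac{\sqrt{7104238}}{12}$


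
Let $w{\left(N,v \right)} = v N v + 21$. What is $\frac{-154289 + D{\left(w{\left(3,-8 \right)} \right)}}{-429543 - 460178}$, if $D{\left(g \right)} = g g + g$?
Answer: $\frac{108707}{889721} \approx 0.12218$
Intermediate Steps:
$w{\left(N,v \right)} = 21 + N v^{2}$ ($w{\left(N,v \right)} = N v v + 21 = N v^{2} + 21 = 21 + N v^{2}$)
$D{\left(g \right)} = g + g^{2}$ ($D{\left(g \right)} = g^{2} + g = g + g^{2}$)
$\frac{-154289 + D{\left(w{\left(3,-8 \right)} \right)}}{-429543 - 460178} = \frac{-154289 + \left(21 + 3 \left(-8\right)^{2}\right) \left(1 + \left(21 + 3 \left(-8\right)^{2}\right)\right)}{-429543 - 460178} = \frac{-154289 + \left(21 + 3 \cdot 64\right) \left(1 + \left(21 + 3 \cdot 64\right)\right)}{-889721} = \left(-154289 + \left(21 + 192\right) \left(1 + \left(21 + 192\right)\right)\right) \left(- \frac{1}{889721}\right) = \left(-154289 + 213 \left(1 + 213\right)\right) \left(- \frac{1}{889721}\right) = \left(-154289 + 213 \cdot 214\right) \left(- \frac{1}{889721}\right) = \left(-154289 + 45582\right) \left(- \frac{1}{889721}\right) = \left(-108707\right) \left(- \frac{1}{889721}\right) = \frac{108707}{889721}$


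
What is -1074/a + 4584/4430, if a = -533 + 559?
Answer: -1159659/28795 ≈ -40.273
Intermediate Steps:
a = 26
-1074/a + 4584/4430 = -1074/26 + 4584/4430 = -1074*1/26 + 4584*(1/4430) = -537/13 + 2292/2215 = -1159659/28795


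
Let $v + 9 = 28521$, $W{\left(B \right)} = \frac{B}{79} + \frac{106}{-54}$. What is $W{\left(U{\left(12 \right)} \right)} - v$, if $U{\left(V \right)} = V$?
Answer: $- \frac{60819959}{2133} \approx -28514.0$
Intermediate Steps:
$W{\left(B \right)} = - \frac{53}{27} + \frac{B}{79}$ ($W{\left(B \right)} = B \frac{1}{79} + 106 \left(- \frac{1}{54}\right) = \frac{B}{79} - \frac{53}{27} = - \frac{53}{27} + \frac{B}{79}$)
$v = 28512$ ($v = -9 + 28521 = 28512$)
$W{\left(U{\left(12 \right)} \right)} - v = \left(- \frac{53}{27} + \frac{1}{79} \cdot 12\right) - 28512 = \left(- \frac{53}{27} + \frac{12}{79}\right) - 28512 = - \frac{3863}{2133} - 28512 = - \frac{60819959}{2133}$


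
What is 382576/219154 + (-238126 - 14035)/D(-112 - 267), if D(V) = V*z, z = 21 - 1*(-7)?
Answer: 4237284879/166118732 ≈ 25.508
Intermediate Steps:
z = 28 (z = 21 + 7 = 28)
D(V) = 28*V (D(V) = V*28 = 28*V)
382576/219154 + (-238126 - 14035)/D(-112 - 267) = 382576/219154 + (-238126 - 14035)/((28*(-112 - 267))) = 382576*(1/219154) - 252161/(28*(-379)) = 191288/109577 - 252161/(-10612) = 191288/109577 - 252161*(-1/10612) = 191288/109577 + 36023/1516 = 4237284879/166118732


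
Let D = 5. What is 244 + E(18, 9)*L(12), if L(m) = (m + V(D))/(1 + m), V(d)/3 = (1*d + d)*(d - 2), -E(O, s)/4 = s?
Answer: -500/13 ≈ -38.462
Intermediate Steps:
E(O, s) = -4*s
V(d) = 6*d*(-2 + d) (V(d) = 3*((1*d + d)*(d - 2)) = 3*((d + d)*(-2 + d)) = 3*((2*d)*(-2 + d)) = 3*(2*d*(-2 + d)) = 6*d*(-2 + d))
L(m) = (90 + m)/(1 + m) (L(m) = (m + 6*5*(-2 + 5))/(1 + m) = (m + 6*5*3)/(1 + m) = (m + 90)/(1 + m) = (90 + m)/(1 + m))
244 + E(18, 9)*L(12) = 244 + (-4*9)*((90 + 12)/(1 + 12)) = 244 - 36*102/13 = 244 - 3672/13 = -500/13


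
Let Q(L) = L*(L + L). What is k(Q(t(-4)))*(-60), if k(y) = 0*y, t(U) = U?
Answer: 0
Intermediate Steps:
Q(L) = 2*L² (Q(L) = L*(2*L) = 2*L²)
k(y) = 0
k(Q(t(-4)))*(-60) = 0*(-60) = 0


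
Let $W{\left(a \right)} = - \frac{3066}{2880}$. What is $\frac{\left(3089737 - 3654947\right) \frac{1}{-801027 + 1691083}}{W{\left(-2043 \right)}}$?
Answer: $\frac{33912600}{56852327} \approx 0.5965$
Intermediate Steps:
$W{\left(a \right)} = - \frac{511}{480}$ ($W{\left(a \right)} = \left(-3066\right) \frac{1}{2880} = - \frac{511}{480}$)
$\frac{\left(3089737 - 3654947\right) \frac{1}{-801027 + 1691083}}{W{\left(-2043 \right)}} = \frac{\left(3089737 - 3654947\right) \frac{1}{-801027 + 1691083}}{- \frac{511}{480}} = - \frac{565210}{890056} \left(- \frac{480}{511}\right) = \left(-565210\right) \frac{1}{890056} \left(- \frac{480}{511}\right) = \left(- \frac{282605}{445028}\right) \left(- \frac{480}{511}\right) = \frac{33912600}{56852327}$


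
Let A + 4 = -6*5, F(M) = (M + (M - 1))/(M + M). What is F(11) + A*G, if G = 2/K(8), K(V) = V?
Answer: -83/11 ≈ -7.5455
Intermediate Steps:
F(M) = (-1 + 2*M)/(2*M) (F(M) = (M + (-1 + M))/((2*M)) = (-1 + 2*M)*(1/(2*M)) = (-1 + 2*M)/(2*M))
G = 1/4 (G = 2/8 = 2*(1/8) = 1/4 ≈ 0.25000)
A = -34 (A = -4 - 6*5 = -4 - 30 = -34)
F(11) + A*G = (-1/2 + 11)/11 - 34*1/4 = (1/11)*(21/2) - 17/2 = 21/22 - 17/2 = -83/11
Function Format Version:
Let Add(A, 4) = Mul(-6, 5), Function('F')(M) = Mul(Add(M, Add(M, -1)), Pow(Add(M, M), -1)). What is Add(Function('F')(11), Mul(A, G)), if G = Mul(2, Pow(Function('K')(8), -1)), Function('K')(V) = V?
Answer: Rational(-83, 11) ≈ -7.5455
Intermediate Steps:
Function('F')(M) = Mul(Rational(1, 2), Pow(M, -1), Add(-1, Mul(2, M))) (Function('F')(M) = Mul(Add(M, Add(-1, M)), Pow(Mul(2, M), -1)) = Mul(Add(-1, Mul(2, M)), Mul(Rational(1, 2), Pow(M, -1))) = Mul(Rational(1, 2), Pow(M, -1), Add(-1, Mul(2, M))))
G = Rational(1, 4) (G = Mul(2, Pow(8, -1)) = Mul(2, Rational(1, 8)) = Rational(1, 4) ≈ 0.25000)
A = -34 (A = Add(-4, Mul(-6, 5)) = Add(-4, -30) = -34)
Add(Function('F')(11), Mul(A, G)) = Add(Mul(Pow(11, -1), Add(Rational(-1, 2), 11)), Mul(-34, Rational(1, 4))) = Add(Mul(Rational(1, 11), Rational(21, 2)), Rational(-17, 2)) = Add(Rational(21, 22), Rational(-17, 2)) = Rational(-83, 11)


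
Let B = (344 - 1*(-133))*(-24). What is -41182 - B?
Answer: -29734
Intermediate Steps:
B = -11448 (B = (344 + 133)*(-24) = 477*(-24) = -11448)
-41182 - B = -41182 - 1*(-11448) = -41182 + 11448 = -29734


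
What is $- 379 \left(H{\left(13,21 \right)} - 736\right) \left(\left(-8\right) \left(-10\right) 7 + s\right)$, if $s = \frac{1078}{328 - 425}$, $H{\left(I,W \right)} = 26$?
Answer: $\frac{14326889780}{97} \approx 1.477 \cdot 10^{8}$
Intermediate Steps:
$s = - \frac{1078}{97}$ ($s = \frac{1078}{-97} = 1078 \left(- \frac{1}{97}\right) = - \frac{1078}{97} \approx -11.113$)
$- 379 \left(H{\left(13,21 \right)} - 736\right) \left(\left(-8\right) \left(-10\right) 7 + s\right) = - 379 \left(26 - 736\right) \left(\left(-8\right) \left(-10\right) 7 - \frac{1078}{97}\right) = - 379 \left(- 710 \left(80 \cdot 7 - \frac{1078}{97}\right)\right) = - 379 \left(- 710 \left(560 - \frac{1078}{97}\right)\right) = - 379 \left(\left(-710\right) \frac{53242}{97}\right) = \left(-379\right) \left(- \frac{37801820}{97}\right) = \frac{14326889780}{97}$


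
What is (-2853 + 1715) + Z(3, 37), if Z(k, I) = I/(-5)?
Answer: -5727/5 ≈ -1145.4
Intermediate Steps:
Z(k, I) = -I/5 (Z(k, I) = I*(-⅕) = -I/5)
(-2853 + 1715) + Z(3, 37) = (-2853 + 1715) - ⅕*37 = -1138 - 37/5 = -5727/5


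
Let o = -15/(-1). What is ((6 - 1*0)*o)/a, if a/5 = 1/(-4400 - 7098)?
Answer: -206964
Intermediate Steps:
a = -5/11498 (a = 5/(-4400 - 7098) = 5/(-11498) = 5*(-1/11498) = -5/11498 ≈ -0.00043486)
o = 15 (o = -1*(-15) = 15)
((6 - 1*0)*o)/a = ((6 - 1*0)*15)/(-5/11498) = ((6 + 0)*15)*(-11498/5) = (6*15)*(-11498/5) = 90*(-11498/5) = -206964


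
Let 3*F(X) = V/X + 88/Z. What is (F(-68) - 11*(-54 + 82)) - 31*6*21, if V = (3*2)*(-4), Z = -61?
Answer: -13110884/3111 ≈ -4214.4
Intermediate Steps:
V = -24 (V = 6*(-4) = -24)
F(X) = -88/183 - 8/X (F(X) = (-24/X + 88/(-61))/3 = (-24/X + 88*(-1/61))/3 = (-24/X - 88/61)/3 = (-88/61 - 24/X)/3 = -88/183 - 8/X)
(F(-68) - 11*(-54 + 82)) - 31*6*21 = ((-88/183 - 8/(-68)) - 11*(-54 + 82)) - 31*6*21 = ((-88/183 - 8*(-1/68)) - 11*28) - 186*21 = ((-88/183 + 2/17) - 308) - 3906 = (-1130/3111 - 308) - 3906 = -959318/3111 - 3906 = -13110884/3111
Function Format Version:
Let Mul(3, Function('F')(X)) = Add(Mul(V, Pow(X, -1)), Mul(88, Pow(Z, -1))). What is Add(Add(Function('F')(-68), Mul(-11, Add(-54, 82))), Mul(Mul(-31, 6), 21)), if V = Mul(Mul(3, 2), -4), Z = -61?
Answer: Rational(-13110884, 3111) ≈ -4214.4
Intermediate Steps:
V = -24 (V = Mul(6, -4) = -24)
Function('F')(X) = Add(Rational(-88, 183), Mul(-8, Pow(X, -1))) (Function('F')(X) = Mul(Rational(1, 3), Add(Mul(-24, Pow(X, -1)), Mul(88, Pow(-61, -1)))) = Mul(Rational(1, 3), Add(Mul(-24, Pow(X, -1)), Mul(88, Rational(-1, 61)))) = Mul(Rational(1, 3), Add(Mul(-24, Pow(X, -1)), Rational(-88, 61))) = Mul(Rational(1, 3), Add(Rational(-88, 61), Mul(-24, Pow(X, -1)))) = Add(Rational(-88, 183), Mul(-8, Pow(X, -1))))
Add(Add(Function('F')(-68), Mul(-11, Add(-54, 82))), Mul(Mul(-31, 6), 21)) = Add(Add(Add(Rational(-88, 183), Mul(-8, Pow(-68, -1))), Mul(-11, Add(-54, 82))), Mul(Mul(-31, 6), 21)) = Add(Add(Add(Rational(-88, 183), Mul(-8, Rational(-1, 68))), Mul(-11, 28)), Mul(-186, 21)) = Add(Add(Add(Rational(-88, 183), Rational(2, 17)), -308), -3906) = Add(Add(Rational(-1130, 3111), -308), -3906) = Add(Rational(-959318, 3111), -3906) = Rational(-13110884, 3111)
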